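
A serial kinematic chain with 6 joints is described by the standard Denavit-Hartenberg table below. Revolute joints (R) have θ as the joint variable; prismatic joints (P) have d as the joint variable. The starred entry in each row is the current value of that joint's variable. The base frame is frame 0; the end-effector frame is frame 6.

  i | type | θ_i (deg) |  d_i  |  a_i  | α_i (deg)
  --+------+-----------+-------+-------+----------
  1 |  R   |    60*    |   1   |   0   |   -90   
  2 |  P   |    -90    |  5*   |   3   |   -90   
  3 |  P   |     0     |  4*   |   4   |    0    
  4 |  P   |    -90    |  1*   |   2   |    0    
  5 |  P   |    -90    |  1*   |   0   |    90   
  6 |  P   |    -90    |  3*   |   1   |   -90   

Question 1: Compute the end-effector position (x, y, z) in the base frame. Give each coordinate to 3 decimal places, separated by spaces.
-0.964 6.330 8.000

after link 1: o_1 = (0.0000, 0.0000, 1.0000)
after link 2: o_2 = (-4.3301, 2.5000, 4.0000)
after link 3: o_3 = (-2.3301, 5.9641, 8.0000)
after link 4: o_4 = (-3.5622, 7.8301, 8.0000)
after link 5: o_5 = (-3.0622, 8.6962, 8.0000)
after link 6: o_6 = (-0.9641, 6.3301, 8.0000)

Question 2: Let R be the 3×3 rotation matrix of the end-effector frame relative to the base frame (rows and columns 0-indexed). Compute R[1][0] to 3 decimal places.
-0.866

End-effector x-axis (col 0 of R) = (-0.5000,-0.8660,-0.0000)
R[1][0] = -0.8660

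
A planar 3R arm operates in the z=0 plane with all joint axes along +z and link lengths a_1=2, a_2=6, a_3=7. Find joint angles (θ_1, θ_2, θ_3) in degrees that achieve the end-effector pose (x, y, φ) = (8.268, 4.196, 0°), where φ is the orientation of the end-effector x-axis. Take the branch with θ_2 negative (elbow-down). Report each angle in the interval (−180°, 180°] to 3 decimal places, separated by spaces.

wrist centre = target − a_3·(cos φ, sin φ) = (1.2680, 4.1960)
cos θ_2 = (19.2142−2²−6²)/(2·2·6) = -0.8661; θ_2 = -150.0055° (elbow-down)
β = atan2(4.1960,1.2680) = 73.1856°; ψ = atan2(-2.9995,-3.1964) = -136.8205°
θ_1 = β − ψ = 210.0061°
θ_3 = φ − θ_1 − θ_2 = -60.0006° (wrapped to (-180°,180°])

-149.994 -150.005 -60.001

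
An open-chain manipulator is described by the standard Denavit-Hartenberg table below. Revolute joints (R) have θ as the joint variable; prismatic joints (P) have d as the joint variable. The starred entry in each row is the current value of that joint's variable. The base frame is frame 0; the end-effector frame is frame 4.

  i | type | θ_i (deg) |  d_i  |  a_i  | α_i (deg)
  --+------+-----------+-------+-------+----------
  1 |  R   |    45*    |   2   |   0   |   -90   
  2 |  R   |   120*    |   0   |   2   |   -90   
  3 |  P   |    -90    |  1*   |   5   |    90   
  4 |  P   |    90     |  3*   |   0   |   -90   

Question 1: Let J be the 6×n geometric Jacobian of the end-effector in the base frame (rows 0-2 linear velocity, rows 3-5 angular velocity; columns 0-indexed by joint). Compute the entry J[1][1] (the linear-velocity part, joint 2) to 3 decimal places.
axis z_1 = (-0.7071,0.7071,0.0000); lever o_n−o_1 = (-3.7944,3.2767,1.3660)
cross product → J_v[:, 1] = (0.9659,0.9659,0.3660)
J_ω[:, 1] = z_1
entry J[1][1] = 0.9659

0.966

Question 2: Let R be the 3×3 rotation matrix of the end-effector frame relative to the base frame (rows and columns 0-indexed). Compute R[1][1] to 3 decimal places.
End-effector y-axis (col 1 of R) = (-0.3536,-0.3536,-0.8660)
R[1][1] = -0.3536

-0.354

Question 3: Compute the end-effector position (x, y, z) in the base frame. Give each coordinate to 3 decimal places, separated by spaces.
after link 1: o_1 = (0.0000, 0.0000, 2.0000)
after link 2: o_2 = (-0.7071, -0.7071, 0.2679)
after link 3: o_3 = (-4.8550, 2.2161, 0.7679)
after link 4: o_4 = (-3.7944, 3.2767, 3.3660)

-3.794 3.277 3.366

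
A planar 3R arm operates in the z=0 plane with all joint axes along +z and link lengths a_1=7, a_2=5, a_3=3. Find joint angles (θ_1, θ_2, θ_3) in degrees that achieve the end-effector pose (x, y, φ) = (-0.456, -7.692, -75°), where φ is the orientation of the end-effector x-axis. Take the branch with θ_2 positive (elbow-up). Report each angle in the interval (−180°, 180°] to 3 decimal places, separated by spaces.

-149.999 134.999 -60.000

wrist centre = target − a_3·(cos φ, sin φ) = (-1.2325, -4.7942)
cos θ_2 = (24.5035−7²−5²)/(2·7·5) = -0.7071; θ_2 = 134.9988° (elbow-up)
β = atan2(-4.7942,-1.2325) = -104.4169°; ψ = atan2(3.5356,3.4645) = 45.5817°
θ_1 = β − ψ = -149.9986°
θ_3 = φ − θ_1 − θ_2 = -60.0003° (wrapped to (-180°,180°])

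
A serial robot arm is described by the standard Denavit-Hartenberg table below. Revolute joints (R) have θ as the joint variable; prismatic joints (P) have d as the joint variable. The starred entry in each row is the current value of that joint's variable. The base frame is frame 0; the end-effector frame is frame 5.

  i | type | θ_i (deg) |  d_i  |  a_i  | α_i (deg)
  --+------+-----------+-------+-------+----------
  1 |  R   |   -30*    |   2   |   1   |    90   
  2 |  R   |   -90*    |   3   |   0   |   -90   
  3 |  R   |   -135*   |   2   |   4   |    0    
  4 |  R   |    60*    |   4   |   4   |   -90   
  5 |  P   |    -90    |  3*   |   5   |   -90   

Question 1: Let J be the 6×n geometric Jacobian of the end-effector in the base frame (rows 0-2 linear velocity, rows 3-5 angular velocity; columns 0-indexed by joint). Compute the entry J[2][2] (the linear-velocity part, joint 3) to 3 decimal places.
-5.916

axis z_2 = (0.8660,-0.5000,0.0000); lever o_n−o_2 = (6.5684,-10.6231,-1.1046)
cross product → J_v[:, 2] = (0.5523,0.9566,-5.9157)
J_ω[:, 2] = z_2
entry J[2][2] = -5.9157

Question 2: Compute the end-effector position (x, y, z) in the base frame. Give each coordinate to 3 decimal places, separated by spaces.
after link 1: o_1 = (0.8660, -0.5000, 2.0000)
after link 2: o_2 = (-0.6340, -3.0981, 2.0000)
after link 3: o_3 = (-0.3161, -6.5476, 4.8284)
after link 4: o_4 = (1.2161, -11.8936, 3.7932)
after link 5: o_5 = (5.9345, -13.7212, 0.8954)

5.934 -13.721 0.895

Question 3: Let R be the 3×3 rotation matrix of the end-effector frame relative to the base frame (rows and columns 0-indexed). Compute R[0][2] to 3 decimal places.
-0.483

End-effector z-axis (col 2 of R) = (-0.4830,-0.8365,-0.2588)
R[0][2] = -0.4830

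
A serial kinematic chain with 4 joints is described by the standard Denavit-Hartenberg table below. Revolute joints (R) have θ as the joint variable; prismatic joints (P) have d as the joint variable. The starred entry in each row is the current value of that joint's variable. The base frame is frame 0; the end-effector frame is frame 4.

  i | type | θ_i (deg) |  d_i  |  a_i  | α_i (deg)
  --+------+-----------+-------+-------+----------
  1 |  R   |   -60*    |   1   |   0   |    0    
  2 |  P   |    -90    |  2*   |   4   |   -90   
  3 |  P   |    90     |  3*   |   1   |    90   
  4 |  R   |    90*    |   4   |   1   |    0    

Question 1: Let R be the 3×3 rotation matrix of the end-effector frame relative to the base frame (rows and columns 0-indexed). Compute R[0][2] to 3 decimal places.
End-effector z-axis (col 2 of R) = (-0.8660,-0.5000,0.0000)
R[0][2] = -0.8660

-0.866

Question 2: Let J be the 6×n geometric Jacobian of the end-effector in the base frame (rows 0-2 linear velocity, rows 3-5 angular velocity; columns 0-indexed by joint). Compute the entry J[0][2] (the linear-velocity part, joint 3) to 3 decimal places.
prismatic axis z_2 = (0.5000,-0.8660,0.0000)
J_v[:, 2] = z_2; J_ω[:, 2] = (0,0,0)
entry J[0][2] = 0.5000

0.500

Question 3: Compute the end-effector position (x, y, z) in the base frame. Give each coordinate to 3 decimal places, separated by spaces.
after link 1: o_1 = (0.0000, 0.0000, 1.0000)
after link 2: o_2 = (-3.4641, -2.0000, 3.0000)
after link 3: o_3 = (-1.9641, -4.5981, 2.0000)
after link 4: o_4 = (-4.9282, -7.4641, 2.0000)

-4.928 -7.464 2.000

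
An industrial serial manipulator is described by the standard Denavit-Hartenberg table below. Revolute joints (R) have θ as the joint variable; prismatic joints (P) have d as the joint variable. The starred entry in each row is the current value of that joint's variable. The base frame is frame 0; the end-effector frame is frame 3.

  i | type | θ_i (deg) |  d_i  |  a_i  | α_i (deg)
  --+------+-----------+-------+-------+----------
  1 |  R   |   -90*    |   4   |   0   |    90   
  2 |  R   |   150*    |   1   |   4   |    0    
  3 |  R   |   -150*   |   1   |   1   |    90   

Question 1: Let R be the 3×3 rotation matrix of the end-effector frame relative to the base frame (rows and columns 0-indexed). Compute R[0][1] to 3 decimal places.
End-effector y-axis (col 1 of R) = (-1.0000,-0.0000,0.0000)
R[0][1] = -1.0000

-1.000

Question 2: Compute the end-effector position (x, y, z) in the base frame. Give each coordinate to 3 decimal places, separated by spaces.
-2.000 2.464 6.000

after link 1: o_1 = (0.0000, 0.0000, 4.0000)
after link 2: o_2 = (-1.0000, 3.4641, 6.0000)
after link 3: o_3 = (-2.0000, 2.4641, 6.0000)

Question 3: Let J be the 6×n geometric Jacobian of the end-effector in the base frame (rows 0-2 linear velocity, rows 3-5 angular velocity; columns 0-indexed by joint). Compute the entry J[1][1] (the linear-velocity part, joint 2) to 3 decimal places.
2.000

axis z_1 = (-1.0000,-0.0000,0.0000); lever o_n−o_1 = (-2.0000,2.4641,2.0000)
cross product → J_v[:, 1] = (-0.0000,2.0000,-2.4641)
J_ω[:, 1] = z_1
entry J[1][1] = 2.0000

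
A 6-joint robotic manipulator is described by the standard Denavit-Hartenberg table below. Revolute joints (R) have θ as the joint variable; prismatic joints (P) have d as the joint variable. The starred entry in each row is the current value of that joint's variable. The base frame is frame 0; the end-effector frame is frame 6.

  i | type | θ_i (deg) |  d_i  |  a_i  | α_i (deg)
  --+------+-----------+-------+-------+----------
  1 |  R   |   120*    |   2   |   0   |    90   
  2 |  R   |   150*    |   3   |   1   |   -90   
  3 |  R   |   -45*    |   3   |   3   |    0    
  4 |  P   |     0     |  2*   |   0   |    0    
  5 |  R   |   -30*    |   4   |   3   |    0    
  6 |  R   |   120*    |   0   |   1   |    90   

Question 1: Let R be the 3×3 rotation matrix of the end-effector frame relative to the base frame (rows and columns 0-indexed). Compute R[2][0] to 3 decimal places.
End-effector x-axis (col 0 of R) = (-0.3062,-0.8839,0.3536)
R[2][0] = 0.3536

0.354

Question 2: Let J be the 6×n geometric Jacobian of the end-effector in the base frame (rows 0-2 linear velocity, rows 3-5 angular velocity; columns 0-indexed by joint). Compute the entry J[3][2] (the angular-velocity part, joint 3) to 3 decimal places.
0.250

axis z_2 = (0.2500,-0.4330,-0.8660); lever o_n−o_2 = (7.5453,-4.4448,-5.9918)
cross product → J_v[:, 2] = (-1.2548,-5.0364,2.1560)
J_ω[:, 2] = z_2
entry J[3][2] = 0.2500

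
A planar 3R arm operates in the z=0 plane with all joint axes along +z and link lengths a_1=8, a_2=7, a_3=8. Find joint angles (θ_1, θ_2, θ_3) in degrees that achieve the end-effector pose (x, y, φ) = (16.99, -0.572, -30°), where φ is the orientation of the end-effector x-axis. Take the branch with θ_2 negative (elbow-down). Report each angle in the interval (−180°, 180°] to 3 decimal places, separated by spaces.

wrist centre = target − a_3·(cos φ, sin φ) = (10.0618, 3.4280)
cos θ_2 = (112.9909−8²−7²)/(2·8·7) = -0.0001; θ_2 = -90.0046° (elbow-down)
β = atan2(3.4280,10.0618) = 18.8137°; ψ = atan2(-7.0000,7.9994) = -41.1879°
θ_1 = β − ψ = 60.0016°
θ_3 = φ − θ_1 − θ_2 = 0.0030° (wrapped to (-180°,180°])

60.002 -90.005 0.003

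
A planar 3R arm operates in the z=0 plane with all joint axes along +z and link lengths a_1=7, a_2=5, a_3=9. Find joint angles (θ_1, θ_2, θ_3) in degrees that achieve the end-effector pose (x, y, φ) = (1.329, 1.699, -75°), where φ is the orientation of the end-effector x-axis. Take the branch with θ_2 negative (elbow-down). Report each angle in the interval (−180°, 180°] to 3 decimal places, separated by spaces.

120.002 -59.999 -135.003

wrist centre = target − a_3·(cos φ, sin φ) = (-1.0004, 10.3923)
cos θ_2 = (109.0013−7²−5²)/(2·7·5) = 0.5000; θ_2 = -59.9988° (elbow-down)
β = atan2(10.3923,-1.0004) = 95.4984°; ψ = atan2(-4.3301,9.5001) = -24.5031°
θ_1 = β − ψ = 120.0015°
θ_3 = φ − θ_1 − θ_2 = -135.0028° (wrapped to (-180°,180°])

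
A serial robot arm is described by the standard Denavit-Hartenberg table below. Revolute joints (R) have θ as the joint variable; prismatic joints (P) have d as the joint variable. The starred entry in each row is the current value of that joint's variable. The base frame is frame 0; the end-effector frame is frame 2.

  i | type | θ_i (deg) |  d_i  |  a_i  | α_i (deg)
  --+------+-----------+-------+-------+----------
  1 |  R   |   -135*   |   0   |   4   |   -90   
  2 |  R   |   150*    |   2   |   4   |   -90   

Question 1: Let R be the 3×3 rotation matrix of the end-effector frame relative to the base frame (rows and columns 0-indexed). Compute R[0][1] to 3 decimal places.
End-effector y-axis (col 1 of R) = (-0.7071,0.7071,-0.0000)
R[0][1] = -0.7071

-0.707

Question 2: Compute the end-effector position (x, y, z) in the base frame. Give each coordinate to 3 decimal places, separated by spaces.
1.035 -1.793 -2.000

after link 1: o_1 = (-2.8284, -2.8284, 0.0000)
after link 2: o_2 = (1.0353, -1.7932, -2.0000)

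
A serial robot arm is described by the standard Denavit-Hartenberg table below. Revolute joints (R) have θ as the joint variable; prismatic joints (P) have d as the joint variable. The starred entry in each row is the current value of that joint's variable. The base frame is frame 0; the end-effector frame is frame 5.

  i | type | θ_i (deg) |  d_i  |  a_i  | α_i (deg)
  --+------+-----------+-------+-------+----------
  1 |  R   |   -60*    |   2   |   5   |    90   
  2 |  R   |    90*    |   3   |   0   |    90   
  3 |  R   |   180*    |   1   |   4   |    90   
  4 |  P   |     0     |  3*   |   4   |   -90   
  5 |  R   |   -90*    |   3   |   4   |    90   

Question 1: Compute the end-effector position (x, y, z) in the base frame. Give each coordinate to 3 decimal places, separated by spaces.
-4.160 -12.794 -6.000

after link 1: o_1 = (2.5000, -4.3301, 2.0000)
after link 2: o_2 = (-0.0981, -5.8301, 2.0000)
after link 3: o_3 = (0.4019, -6.6962, -2.0000)
after link 4: o_4 = (-2.1962, -8.1962, -6.0000)
after link 5: o_5 = (-4.1603, -12.7942, -6.0000)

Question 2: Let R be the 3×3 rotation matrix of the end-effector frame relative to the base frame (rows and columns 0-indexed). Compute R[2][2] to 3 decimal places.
1.000

End-effector z-axis (col 2 of R) = (0.0000,-0.0000,1.0000)
R[2][2] = 1.0000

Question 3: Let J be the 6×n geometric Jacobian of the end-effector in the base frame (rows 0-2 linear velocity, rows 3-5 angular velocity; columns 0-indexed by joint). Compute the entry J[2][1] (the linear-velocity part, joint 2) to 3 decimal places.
4.000

axis z_1 = (-0.8660,-0.5000,0.0000); lever o_n−o_1 = (-6.6603,-8.4641,-8.0000)
cross product → J_v[:, 1] = (4.0000,-6.9282,4.0000)
J_ω[:, 1] = z_1
entry J[2][1] = 4.0000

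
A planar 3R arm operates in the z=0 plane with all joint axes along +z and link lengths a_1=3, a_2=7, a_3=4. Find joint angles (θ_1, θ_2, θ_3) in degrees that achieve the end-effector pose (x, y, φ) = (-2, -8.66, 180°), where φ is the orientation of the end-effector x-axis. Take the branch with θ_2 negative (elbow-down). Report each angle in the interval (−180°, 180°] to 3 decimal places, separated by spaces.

-33.987 -60.007 -86.006

wrist centre = target − a_3·(cos φ, sin φ) = (2.0000, -8.6600)
cos θ_2 = (78.9956−3²−7²)/(2·3·7) = 0.4999; θ_2 = -60.0069° (elbow-down)
β = atan2(-8.6600,2.0000) = -76.9957°; ψ = atan2(-6.0626,6.4993) = -43.0091°
θ_1 = β − ψ = -33.9866°
θ_3 = φ − θ_1 − θ_2 = -86.0065° (wrapped to (-180°,180°])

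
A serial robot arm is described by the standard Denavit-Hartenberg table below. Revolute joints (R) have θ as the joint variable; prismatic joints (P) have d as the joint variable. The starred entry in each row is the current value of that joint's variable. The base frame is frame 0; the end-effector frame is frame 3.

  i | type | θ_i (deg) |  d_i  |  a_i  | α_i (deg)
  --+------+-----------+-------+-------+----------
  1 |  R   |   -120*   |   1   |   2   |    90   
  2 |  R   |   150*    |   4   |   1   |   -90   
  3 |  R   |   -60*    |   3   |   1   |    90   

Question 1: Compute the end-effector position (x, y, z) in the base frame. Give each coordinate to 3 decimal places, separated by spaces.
after link 1: o_1 = (-1.0000, -1.7321, 1.0000)
after link 2: o_2 = (-4.0311, 1.0179, 1.5000)
after link 3: o_3 = (-3.8146, 3.1250, -0.8481)

-3.815 3.125 -0.848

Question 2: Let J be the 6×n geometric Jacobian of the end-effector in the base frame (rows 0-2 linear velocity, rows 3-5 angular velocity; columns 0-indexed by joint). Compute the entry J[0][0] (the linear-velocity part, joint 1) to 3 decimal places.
-3.125

axis z_0 = ẑ; lever o_n−o_0 = (-3.8146,3.1250,-0.8481)
cross product → J_v[:, 0] = (-3.1250,-3.8146,0.0000)
J_ω[:, 0] = z_0
entry J[0][0] = -3.1250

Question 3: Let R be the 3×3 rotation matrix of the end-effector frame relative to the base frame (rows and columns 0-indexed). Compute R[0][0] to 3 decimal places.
-0.533

End-effector x-axis (col 0 of R) = (-0.5335,0.8080,0.2500)
R[0][0] = -0.5335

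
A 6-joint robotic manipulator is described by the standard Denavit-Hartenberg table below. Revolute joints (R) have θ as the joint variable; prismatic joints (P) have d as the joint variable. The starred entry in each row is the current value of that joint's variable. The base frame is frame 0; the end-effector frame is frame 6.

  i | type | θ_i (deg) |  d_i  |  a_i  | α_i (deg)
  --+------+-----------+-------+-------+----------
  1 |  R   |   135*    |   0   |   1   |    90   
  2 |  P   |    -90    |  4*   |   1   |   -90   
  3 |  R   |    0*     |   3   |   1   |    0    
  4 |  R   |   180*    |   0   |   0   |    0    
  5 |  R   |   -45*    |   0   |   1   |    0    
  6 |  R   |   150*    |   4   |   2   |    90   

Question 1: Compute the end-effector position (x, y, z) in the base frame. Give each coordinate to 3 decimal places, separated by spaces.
after link 1: o_1 = (-0.7071, 0.7071, 0.0000)
after link 2: o_2 = (2.1213, 3.5355, -1.0000)
after link 3: o_3 = (0.0000, 5.6569, -2.0000)
after link 4: o_4 = (0.0000, 5.6569, -2.0000)
after link 5: o_5 = (-0.5000, 5.1569, -1.2929)
after link 6: o_6 = (-1.9624, 9.3513, -1.8105)

-1.962 9.351 -1.811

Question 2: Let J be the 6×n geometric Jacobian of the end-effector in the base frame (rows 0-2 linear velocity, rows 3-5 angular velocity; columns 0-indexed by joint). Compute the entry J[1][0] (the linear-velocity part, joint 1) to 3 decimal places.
axis z_0 = ẑ; lever o_n−o_0 = (-1.9624,9.3513,-1.8105)
cross product → J_v[:, 0] = (-9.3513,-1.9624,0.0000)
J_ω[:, 0] = z_0
entry J[1][0] = -1.9624

-1.962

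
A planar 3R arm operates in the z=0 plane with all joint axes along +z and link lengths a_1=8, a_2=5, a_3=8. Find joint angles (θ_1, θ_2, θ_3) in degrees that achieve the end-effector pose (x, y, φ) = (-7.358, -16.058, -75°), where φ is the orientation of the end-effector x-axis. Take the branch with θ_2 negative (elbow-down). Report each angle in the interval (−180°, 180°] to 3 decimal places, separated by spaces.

-127.084 -29.979 82.063

wrist centre = target − a_3·(cos φ, sin φ) = (-9.4286, -8.3306)
cos θ_2 = (158.2964−8²−5²)/(2·8·5) = 0.8662; θ_2 = -29.9794° (elbow-down)
β = atan2(-8.3306,-9.4286) = -138.5378°; ψ = atan2(-2.4984,12.3310) = -11.4539°
θ_1 = β − ψ = -127.0839°
θ_3 = φ − θ_1 − θ_2 = 82.0633° (wrapped to (-180°,180°])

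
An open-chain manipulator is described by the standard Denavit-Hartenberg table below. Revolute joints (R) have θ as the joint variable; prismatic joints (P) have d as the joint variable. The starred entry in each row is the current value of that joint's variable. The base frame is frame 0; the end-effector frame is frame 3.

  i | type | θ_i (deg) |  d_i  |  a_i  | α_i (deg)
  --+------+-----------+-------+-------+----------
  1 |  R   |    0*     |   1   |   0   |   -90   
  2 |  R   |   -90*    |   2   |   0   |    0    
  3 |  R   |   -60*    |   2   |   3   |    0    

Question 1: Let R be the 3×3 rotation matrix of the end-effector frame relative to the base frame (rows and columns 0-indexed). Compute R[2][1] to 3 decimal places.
0.866

End-effector y-axis (col 1 of R) = (0.5000,-0.0000,0.8660)
R[2][1] = 0.8660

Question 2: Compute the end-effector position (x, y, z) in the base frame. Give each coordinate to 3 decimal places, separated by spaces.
-2.598 4.000 2.500

after link 1: o_1 = (0.0000, 0.0000, 1.0000)
after link 2: o_2 = (0.0000, 2.0000, 1.0000)
after link 3: o_3 = (-2.5981, 4.0000, 2.5000)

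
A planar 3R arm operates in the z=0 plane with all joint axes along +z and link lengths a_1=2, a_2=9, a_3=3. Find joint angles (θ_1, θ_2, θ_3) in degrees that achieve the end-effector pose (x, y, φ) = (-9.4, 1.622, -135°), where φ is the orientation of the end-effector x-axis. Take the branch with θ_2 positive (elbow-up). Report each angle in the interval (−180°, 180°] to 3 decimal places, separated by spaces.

44.984 120.015 60.001

wrist centre = target − a_3·(cos φ, sin φ) = (-7.2787, 3.7433)
cos θ_2 = (66.9916−2²−9²)/(2·2·9) = -0.5002; θ_2 = 120.0154° (elbow-up)
β = atan2(3.7433,-7.2787) = 152.7839°; ψ = atan2(7.7930,-2.5021) = 107.8002°
θ_1 = β − ψ = 44.9837°
θ_3 = φ − θ_1 − θ_2 = 60.0009° (wrapped to (-180°,180°])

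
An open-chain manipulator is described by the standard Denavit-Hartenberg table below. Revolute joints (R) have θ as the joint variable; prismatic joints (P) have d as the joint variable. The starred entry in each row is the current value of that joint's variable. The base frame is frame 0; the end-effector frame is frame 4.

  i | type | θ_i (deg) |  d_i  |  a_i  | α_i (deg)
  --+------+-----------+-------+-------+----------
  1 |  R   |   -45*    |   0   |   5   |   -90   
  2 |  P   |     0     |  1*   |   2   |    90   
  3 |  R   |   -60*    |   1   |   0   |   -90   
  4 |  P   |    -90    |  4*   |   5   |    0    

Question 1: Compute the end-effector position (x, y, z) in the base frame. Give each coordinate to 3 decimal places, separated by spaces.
9.521 -5.278 6.000

after link 1: o_1 = (3.5355, -3.5355, 0.0000)
after link 2: o_2 = (5.6569, -4.2426, 0.0000)
after link 3: o_3 = (5.6569, -4.2426, 1.0000)
after link 4: o_4 = (9.5206, -5.2779, 6.0000)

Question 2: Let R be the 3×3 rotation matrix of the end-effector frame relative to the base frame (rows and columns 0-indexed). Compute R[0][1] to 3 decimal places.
-0.259

End-effector y-axis (col 1 of R) = (-0.2588,-0.9659,-0.0000)
R[0][1] = -0.2588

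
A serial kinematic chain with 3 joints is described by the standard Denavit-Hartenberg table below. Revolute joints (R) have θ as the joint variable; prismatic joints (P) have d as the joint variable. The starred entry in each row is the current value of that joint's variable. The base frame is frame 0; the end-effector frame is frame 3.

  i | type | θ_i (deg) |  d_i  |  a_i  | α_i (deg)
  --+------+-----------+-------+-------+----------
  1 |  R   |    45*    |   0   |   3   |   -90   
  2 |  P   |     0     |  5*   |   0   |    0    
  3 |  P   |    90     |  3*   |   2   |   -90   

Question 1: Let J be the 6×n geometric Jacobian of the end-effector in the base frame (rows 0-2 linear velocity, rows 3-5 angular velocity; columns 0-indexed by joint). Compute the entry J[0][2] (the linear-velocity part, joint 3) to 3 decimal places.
prismatic axis z_2 = (-0.7071,0.7071,0.0000)
J_v[:, 2] = z_2; J_ω[:, 2] = (0,0,0)
entry J[0][2] = -0.7071

-0.707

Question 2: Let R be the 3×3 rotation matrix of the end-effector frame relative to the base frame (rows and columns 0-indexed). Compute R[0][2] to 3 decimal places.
End-effector z-axis (col 2 of R) = (-0.7071,-0.7071,-0.0000)
R[0][2] = -0.7071

-0.707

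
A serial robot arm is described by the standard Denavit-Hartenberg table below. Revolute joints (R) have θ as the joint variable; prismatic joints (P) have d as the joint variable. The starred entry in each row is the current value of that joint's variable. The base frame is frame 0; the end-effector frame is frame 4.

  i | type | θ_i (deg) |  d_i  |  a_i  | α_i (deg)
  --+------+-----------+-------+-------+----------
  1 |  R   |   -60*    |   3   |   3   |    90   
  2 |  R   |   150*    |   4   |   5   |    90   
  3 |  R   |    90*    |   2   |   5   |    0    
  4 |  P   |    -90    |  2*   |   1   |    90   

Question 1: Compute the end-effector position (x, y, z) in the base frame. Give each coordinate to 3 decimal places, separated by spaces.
after link 1: o_1 = (1.5000, -2.5981, 3.0000)
after link 2: o_2 = (-4.1292, -0.8481, 5.5000)
after link 3: o_3 = (-7.9593, -4.2141, 7.2321)
after link 4: o_4 = (-7.8923, -4.3301, 9.4641)

-7.892 -4.330 9.464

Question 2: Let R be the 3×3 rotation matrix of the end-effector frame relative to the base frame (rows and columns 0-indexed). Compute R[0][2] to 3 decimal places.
End-effector z-axis (col 2 of R) = (0.8660,0.5000,0.0000)
R[0][2] = 0.8660

0.866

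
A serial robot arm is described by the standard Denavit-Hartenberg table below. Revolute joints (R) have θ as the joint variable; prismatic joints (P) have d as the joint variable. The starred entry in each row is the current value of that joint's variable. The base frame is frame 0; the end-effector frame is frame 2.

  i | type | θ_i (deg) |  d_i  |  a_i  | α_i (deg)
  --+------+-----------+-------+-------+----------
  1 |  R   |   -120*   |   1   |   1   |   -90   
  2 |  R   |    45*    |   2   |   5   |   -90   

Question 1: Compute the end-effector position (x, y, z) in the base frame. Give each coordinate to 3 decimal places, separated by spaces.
after link 1: o_1 = (-0.5000, -0.8660, 1.0000)
after link 2: o_2 = (-0.5357, -4.9279, -2.5355)

-0.536 -4.928 -2.536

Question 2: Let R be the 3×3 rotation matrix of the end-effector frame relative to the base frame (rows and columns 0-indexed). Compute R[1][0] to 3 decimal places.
-0.612

End-effector x-axis (col 0 of R) = (-0.3536,-0.6124,-0.7071)
R[1][0] = -0.6124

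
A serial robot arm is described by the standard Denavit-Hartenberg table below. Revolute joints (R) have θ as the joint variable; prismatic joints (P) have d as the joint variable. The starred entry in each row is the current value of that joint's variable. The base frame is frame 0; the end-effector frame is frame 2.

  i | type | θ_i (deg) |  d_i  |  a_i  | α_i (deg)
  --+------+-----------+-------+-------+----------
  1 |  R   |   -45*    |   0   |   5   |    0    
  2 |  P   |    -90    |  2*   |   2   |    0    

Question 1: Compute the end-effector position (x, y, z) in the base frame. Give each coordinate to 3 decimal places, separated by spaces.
2.121 -4.950 2.000

after link 1: o_1 = (3.5355, -3.5355, 0.0000)
after link 2: o_2 = (2.1213, -4.9497, 2.0000)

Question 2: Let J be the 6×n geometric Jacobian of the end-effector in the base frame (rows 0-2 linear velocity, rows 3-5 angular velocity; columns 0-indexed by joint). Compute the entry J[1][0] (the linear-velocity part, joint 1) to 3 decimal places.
2.121

axis z_0 = ẑ; lever o_n−o_0 = (2.1213,-4.9497,2.0000)
cross product → J_v[:, 0] = (4.9497,2.1213,-0.0000)
J_ω[:, 0] = z_0
entry J[1][0] = 2.1213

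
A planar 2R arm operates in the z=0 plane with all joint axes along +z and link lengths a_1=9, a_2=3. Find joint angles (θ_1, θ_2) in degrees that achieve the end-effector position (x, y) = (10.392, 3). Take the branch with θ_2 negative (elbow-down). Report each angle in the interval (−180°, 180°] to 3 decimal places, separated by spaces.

30.002 -60.008

cos θ_2 = (116.9937−9²−3²)/(2·9·3) = 0.4999; θ_2 = -60.0078° (elbow-down)
β = atan2(3.0000,10.3920) = 16.1026°; ψ = atan2(-2.5983,10.4996) = -13.8994°
θ_1 = β − ψ = 30.0019°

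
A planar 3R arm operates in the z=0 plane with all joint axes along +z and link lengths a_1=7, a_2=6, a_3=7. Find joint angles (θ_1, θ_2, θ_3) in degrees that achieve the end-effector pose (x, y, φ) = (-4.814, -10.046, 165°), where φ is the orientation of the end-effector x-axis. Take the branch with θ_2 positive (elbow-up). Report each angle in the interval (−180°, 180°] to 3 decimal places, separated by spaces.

-101.348 44.999 -138.651

wrist centre = target − a_3·(cos φ, sin φ) = (1.9475, -11.8577)
cos θ_2 = (144.3985−7²−6²)/(2·7·6) = 0.7071; θ_2 = 44.9985° (elbow-up)
β = atan2(-11.8577,1.9475) = -80.6732°; ψ = atan2(4.2425,11.2428) = 20.6743°
θ_1 = β − ψ = -101.3475°
θ_3 = φ − θ_1 − θ_2 = -138.6510° (wrapped to (-180°,180°])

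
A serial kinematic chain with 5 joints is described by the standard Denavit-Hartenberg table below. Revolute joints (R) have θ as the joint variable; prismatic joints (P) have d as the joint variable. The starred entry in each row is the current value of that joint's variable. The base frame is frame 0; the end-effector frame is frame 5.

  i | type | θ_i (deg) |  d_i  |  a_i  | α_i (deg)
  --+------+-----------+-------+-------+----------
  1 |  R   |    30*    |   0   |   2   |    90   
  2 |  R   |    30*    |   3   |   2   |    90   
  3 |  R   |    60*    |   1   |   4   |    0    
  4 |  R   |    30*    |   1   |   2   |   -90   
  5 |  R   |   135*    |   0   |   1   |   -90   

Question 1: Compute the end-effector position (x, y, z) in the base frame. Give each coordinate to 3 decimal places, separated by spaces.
9.170 -3.662 0.880

after link 1: o_1 = (1.7321, 1.0000, 0.0000)
after link 2: o_2 = (4.7321, -0.7321, 1.0000)
after link 3: o_3 = (8.3971, -2.6160, 1.1340)
after link 4: o_4 = (9.8301, -4.0981, 0.2679)
after link 5: o_5 = (9.1704, -3.6625, 0.8803)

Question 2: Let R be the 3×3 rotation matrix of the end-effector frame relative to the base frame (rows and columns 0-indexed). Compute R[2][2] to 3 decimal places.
End-effector z-axis (col 2 of R) = (-0.0474,0.7891,-0.6124)
R[2][2] = -0.6124

-0.612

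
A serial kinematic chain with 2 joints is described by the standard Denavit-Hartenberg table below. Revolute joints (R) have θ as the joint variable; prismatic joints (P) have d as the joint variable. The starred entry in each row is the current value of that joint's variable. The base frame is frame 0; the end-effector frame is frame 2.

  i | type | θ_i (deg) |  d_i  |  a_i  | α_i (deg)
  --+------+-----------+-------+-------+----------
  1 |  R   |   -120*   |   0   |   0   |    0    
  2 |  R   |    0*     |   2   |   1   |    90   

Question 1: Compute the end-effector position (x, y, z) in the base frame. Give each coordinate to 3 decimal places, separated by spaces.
after link 1: o_1 = (0.0000, 0.0000, 0.0000)
after link 2: o_2 = (-0.5000, -0.8660, 2.0000)

-0.500 -0.866 2.000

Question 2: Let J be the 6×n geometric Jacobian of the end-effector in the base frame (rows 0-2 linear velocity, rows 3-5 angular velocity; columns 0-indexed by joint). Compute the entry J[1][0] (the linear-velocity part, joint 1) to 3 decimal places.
axis z_0 = ẑ; lever o_n−o_0 = (-0.5000,-0.8660,2.0000)
cross product → J_v[:, 0] = (0.8660,-0.5000,0.0000)
J_ω[:, 0] = z_0
entry J[1][0] = -0.5000

-0.500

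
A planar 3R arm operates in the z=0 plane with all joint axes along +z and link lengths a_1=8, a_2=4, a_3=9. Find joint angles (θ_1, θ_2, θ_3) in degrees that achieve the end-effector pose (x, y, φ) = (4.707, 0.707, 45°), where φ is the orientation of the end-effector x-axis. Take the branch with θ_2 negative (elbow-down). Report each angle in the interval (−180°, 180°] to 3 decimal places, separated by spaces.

-77.650 -134.998 -102.352

wrist centre = target − a_3·(cos φ, sin φ) = (-1.6570, -5.6570)
cos θ_2 = (34.7467−8²−4²)/(2·8·4) = -0.7071; θ_2 = -134.9980° (elbow-down)
β = atan2(-5.6570,-1.6570) = -106.3257°; ψ = atan2(-2.8285,5.1717) = -28.6754°
θ_1 = β − ψ = -77.6502°
θ_3 = φ − θ_1 − θ_2 = -102.3518° (wrapped to (-180°,180°])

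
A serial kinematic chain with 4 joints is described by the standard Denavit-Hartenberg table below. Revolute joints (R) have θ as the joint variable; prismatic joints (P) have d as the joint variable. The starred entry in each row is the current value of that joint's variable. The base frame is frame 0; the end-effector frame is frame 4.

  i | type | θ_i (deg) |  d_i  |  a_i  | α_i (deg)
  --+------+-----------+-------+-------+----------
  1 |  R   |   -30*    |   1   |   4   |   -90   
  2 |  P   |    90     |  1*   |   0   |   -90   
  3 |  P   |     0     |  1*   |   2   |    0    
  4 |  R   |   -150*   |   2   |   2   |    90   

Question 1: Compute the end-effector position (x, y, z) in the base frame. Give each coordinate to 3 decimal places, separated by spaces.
1.866 1.232 0.732

after link 1: o_1 = (3.4641, -2.0000, 1.0000)
after link 2: o_2 = (3.9641, -1.1340, 1.0000)
after link 3: o_3 = (3.0981, -0.6340, -1.0000)
after link 4: o_4 = (1.8660, 1.2321, 0.7321)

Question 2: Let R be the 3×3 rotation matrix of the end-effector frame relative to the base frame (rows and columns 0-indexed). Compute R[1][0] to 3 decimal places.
0.433

End-effector x-axis (col 0 of R) = (0.2500,0.4330,0.8660)
R[1][0] = 0.4330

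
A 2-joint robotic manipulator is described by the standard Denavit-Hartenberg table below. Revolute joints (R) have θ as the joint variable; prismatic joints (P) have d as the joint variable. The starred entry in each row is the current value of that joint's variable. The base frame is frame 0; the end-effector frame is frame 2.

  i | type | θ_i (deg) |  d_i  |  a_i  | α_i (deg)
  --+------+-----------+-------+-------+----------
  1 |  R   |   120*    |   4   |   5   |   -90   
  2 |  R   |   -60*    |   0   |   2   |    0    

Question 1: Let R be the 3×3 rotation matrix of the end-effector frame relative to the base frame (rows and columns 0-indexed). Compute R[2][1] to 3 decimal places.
-0.500

End-effector y-axis (col 1 of R) = (-0.4330,0.7500,-0.5000)
R[2][1] = -0.5000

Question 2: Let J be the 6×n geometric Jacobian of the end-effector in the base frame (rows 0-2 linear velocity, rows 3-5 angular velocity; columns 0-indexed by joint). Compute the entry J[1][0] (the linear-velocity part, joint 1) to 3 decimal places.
-3.000

axis z_0 = ẑ; lever o_n−o_0 = (-3.0000,5.1962,5.7321)
cross product → J_v[:, 0] = (-5.1962,-3.0000,0.0000)
J_ω[:, 0] = z_0
entry J[1][0] = -3.0000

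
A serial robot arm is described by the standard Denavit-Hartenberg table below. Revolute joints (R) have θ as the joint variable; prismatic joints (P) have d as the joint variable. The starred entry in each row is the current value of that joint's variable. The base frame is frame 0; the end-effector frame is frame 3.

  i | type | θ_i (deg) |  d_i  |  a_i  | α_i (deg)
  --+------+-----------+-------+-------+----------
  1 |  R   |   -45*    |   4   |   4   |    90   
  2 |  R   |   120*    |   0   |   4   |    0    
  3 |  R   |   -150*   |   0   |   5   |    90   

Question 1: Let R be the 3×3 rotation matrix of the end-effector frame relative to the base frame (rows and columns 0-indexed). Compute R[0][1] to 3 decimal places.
-0.707

End-effector y-axis (col 1 of R) = (-0.7071,-0.7071,0.0000)
R[0][1] = -0.7071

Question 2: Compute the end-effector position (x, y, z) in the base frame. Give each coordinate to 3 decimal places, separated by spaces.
4.476 -4.476 4.964

after link 1: o_1 = (2.8284, -2.8284, 4.0000)
after link 2: o_2 = (1.4142, -1.4142, 7.4641)
after link 3: o_3 = (4.4761, -4.4761, 4.9641)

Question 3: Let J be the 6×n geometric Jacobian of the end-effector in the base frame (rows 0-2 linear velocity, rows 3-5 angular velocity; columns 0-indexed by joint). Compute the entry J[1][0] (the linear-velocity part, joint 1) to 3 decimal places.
4.476

axis z_0 = ẑ; lever o_n−o_0 = (4.4761,-4.4761,4.9641)
cross product → J_v[:, 0] = (4.4761,4.4761,-0.0000)
J_ω[:, 0] = z_0
entry J[1][0] = 4.4761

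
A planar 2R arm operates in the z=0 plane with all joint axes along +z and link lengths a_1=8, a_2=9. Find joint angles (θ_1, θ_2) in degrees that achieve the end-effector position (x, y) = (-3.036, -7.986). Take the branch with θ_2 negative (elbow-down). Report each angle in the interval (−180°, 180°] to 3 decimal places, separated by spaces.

-44.996 -120.003

cos θ_2 = (72.9935−8²−9²)/(2·8·9) = -0.5000; θ_2 = -120.0030° (elbow-down)
β = atan2(-7.9860,-3.0360) = -110.8151°; ψ = atan2(-7.7940,3.4996) = -65.8194°
θ_1 = β − ψ = -44.9957°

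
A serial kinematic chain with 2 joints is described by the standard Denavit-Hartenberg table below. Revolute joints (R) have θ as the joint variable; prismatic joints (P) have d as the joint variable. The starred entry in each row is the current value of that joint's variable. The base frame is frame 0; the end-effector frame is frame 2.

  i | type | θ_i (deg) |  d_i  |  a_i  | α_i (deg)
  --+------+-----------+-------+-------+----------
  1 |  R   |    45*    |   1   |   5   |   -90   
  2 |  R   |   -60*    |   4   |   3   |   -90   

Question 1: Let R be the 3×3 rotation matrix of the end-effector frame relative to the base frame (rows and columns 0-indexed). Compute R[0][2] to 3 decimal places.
0.612

End-effector z-axis (col 2 of R) = (0.6124,0.6124,-0.5000)
R[0][2] = 0.6124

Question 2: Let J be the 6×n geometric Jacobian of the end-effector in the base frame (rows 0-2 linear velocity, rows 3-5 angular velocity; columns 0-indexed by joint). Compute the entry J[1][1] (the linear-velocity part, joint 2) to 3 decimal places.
1.837

axis z_1 = (-0.7071,0.7071,0.0000); lever o_n−o_1 = (-1.7678,3.8891,2.5981)
cross product → J_v[:, 1] = (1.8371,1.8371,-1.5000)
J_ω[:, 1] = z_1
entry J[1][1] = 1.8371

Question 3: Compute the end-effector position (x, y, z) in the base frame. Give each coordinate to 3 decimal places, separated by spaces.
1.768 7.425 3.598

after link 1: o_1 = (3.5355, 3.5355, 1.0000)
after link 2: o_2 = (1.7678, 7.4246, 3.5981)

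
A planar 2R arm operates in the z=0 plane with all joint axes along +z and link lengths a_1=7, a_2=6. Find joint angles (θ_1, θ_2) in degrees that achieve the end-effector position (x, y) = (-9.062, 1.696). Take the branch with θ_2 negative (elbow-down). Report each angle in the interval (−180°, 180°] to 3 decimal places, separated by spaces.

-149.998 -90.003

cos θ_2 = (84.9963−7²−6²)/(2·7·6) = -0.0000; θ_2 = -90.0026° (elbow-down)
β = atan2(1.6960,-9.0620) = 169.3994°; ψ = atan2(-6.0000,6.9997) = -40.6024°
θ_1 = β − ψ = 210.0018°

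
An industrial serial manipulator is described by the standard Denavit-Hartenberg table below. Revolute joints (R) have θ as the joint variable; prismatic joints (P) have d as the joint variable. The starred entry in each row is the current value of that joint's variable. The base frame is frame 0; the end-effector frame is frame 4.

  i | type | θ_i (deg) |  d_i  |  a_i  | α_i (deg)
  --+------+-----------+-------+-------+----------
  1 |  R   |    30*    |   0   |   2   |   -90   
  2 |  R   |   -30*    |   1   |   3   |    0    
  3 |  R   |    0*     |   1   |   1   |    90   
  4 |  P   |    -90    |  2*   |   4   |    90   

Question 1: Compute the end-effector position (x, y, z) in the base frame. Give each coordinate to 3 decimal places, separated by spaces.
after link 1: o_1 = (1.7321, 1.0000, 0.0000)
after link 2: o_2 = (3.4821, 3.1651, 1.5000)
after link 3: o_3 = (3.7321, 4.4641, 2.0000)
after link 4: o_4 = (4.8660, 0.5000, 3.7321)

4.866 0.500 3.732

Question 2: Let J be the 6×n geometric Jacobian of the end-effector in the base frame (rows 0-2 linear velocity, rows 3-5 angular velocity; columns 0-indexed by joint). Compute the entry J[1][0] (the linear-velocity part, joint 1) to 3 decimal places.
axis z_0 = ẑ; lever o_n−o_0 = (4.8660,0.5000,3.7321)
cross product → J_v[:, 0] = (-0.5000,4.8660,0.0000)
J_ω[:, 0] = z_0
entry J[1][0] = 4.8660

4.866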